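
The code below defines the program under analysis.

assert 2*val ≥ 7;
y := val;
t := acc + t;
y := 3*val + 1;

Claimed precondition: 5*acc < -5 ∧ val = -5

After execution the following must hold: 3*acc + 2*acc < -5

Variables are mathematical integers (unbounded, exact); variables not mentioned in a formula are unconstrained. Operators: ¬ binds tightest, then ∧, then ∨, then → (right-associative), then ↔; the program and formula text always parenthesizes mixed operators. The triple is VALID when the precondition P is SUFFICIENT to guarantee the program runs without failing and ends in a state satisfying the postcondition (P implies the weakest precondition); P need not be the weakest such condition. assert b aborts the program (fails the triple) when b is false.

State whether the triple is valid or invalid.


Working backward. After the program, the postcondition 3*acc + 2*acc < -5 must hold; in canonical form it is 5*acc < -5.
Before y := 3*val + 1: 5*acc < -5
Before t := acc + t: 5*acc < -5
Before y := val: 5*acc < -5
Before assert 2*val ≥ 7: 2*val ≥ 7 ∧ 5*acc < -5
The weakest precondition is 2*val ≥ 7 ∧ 5*acc < -5.
Check whether 5*acc < -5 ∧ val = -5 implies it.
Countermodel: at the initial state acc = -2, val = -5, the precondition holds but the weakest precondition fails.
Answer: invalid


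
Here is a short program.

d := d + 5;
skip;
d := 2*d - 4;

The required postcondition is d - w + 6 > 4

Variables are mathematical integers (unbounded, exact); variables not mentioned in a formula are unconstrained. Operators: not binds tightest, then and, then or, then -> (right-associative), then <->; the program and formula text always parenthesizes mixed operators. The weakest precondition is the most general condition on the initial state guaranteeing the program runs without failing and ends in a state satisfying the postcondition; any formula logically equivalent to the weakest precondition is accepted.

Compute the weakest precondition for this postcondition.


Working backward. After the program, the postcondition d - w + 6 > 4 must hold; in canonical form it is d > w - 2.
Before d := 2*d - 4: 2*d > w + 2
Before skip: 2*d > w + 2
Before d := d + 5: 2*d > w - 8
Answer: WP = 2*d > w - 8


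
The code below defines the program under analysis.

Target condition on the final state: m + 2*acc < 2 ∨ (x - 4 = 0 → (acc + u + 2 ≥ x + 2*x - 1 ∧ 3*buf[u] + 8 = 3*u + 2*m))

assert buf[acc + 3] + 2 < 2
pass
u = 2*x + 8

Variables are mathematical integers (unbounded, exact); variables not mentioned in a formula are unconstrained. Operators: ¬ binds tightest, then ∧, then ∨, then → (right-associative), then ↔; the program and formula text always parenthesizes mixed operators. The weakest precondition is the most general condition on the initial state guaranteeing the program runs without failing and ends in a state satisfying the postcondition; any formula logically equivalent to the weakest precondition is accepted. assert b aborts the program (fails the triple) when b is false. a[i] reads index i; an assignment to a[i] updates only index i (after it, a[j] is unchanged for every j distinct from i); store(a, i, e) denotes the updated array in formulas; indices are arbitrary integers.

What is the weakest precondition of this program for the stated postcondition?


Working backward. After the program, the postcondition m + 2*acc < 2 ∨ (x - 4 = 0 → (acc + u + 2 ≥ x + 2*x - 1 ∧ 3*buf[u] + 8 = 3*u + 2*m)) must hold; in canonical form it is 2*acc + m < 2 ∨ (x = 4 → (acc + u ≥ 3*x - 3 ∧ 3*buf[u] = 2*m + 3*u - 8)).
Before u := 2*x + 8: 2*acc + m < 2 ∨ (x = 4 → (acc ≥ x - 11 ∧ 3*buf[2*x + 8] = 2*m + 6*x + 16))
Before skip: 2*acc + m < 2 ∨ (x = 4 → (acc ≥ x - 11 ∧ 3*buf[2*x + 8] = 2*m + 6*x + 16))
Before assert buf[acc + 3] + 2 < 2: buf[acc + 3] < 0 ∧ (2*acc + m < 2 ∨ (x = 4 → (acc ≥ x - 11 ∧ 3*buf[2*x + 8] = 2*m + 6*x + 16)))
Answer: WP = buf[acc + 3] < 0 ∧ (2*acc + m < 2 ∨ (x = 4 → (acc ≥ x - 11 ∧ 3*buf[2*x + 8] = 2*m + 6*x + 16)))


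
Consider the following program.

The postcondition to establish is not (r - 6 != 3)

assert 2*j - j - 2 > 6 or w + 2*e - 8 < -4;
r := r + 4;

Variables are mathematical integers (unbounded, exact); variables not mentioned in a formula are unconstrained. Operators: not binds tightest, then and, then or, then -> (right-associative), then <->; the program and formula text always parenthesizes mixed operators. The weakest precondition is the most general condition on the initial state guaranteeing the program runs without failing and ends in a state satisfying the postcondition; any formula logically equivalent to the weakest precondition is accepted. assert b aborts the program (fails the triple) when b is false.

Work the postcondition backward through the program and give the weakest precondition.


Working backward. After the program, the postcondition not (r - 6 != 3) must hold; in canonical form it is not (r != 9).
Before r := r + 4: not (r != 5)
Before assert 2*j - j - 2 > 6 or w + 2*e - 8 < -4: (j > 8 or 2*e + w < 4) and (not (r != 5))
Answer: WP = (j > 8 or 2*e + w < 4) and (not (r != 5))


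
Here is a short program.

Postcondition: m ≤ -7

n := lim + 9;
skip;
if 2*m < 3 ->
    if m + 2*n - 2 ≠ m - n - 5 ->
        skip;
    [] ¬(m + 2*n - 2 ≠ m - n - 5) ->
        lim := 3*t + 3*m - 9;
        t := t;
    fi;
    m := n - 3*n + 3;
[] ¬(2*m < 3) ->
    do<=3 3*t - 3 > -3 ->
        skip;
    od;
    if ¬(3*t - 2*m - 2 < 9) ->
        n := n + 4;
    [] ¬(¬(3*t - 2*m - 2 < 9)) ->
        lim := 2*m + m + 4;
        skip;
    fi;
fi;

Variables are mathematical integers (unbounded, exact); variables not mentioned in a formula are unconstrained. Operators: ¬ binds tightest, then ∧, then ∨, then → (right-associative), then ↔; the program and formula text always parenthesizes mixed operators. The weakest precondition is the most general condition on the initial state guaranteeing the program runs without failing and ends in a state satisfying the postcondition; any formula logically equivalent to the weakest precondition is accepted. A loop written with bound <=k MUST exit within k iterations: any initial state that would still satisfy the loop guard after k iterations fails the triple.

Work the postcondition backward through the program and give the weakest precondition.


Working backward. After the program, m ≤ -7 must hold.
Then branch requires (3*n ≠ -3 → 2*n ≥ 10) ∧ ((¬(3*n ≠ -3)) → 2*n ≥ 10); else branch requires (3*t > 0 → ((3*t > 0 → ((3*t > 0 → ((¬(3*t > 0)) ∧ ((¬(3*t < 2*m + 11)) → m ≤ -7) ∧ (3*t < 2*m + 11 → m ≤ -7))) ∧ ((¬(3*t > 0)) → (((¬(3*t < 2*m + 11)) → m ≤ -7) ∧ (3*t < 2*m + 11 → m ≤ -7))))) ∧ ((¬(3*t > 0)) → (((¬(3*t < 2*m + 11)) → m ≤ -7) ∧ (3*t < 2*m + 11 → m ≤ -7))))) ∧ ((¬(3*t > 0)) → (((¬(3*t < 2*m + 11)) → m ≤ -7) ∧ (3*t < 2*m + 11 → m ≤ -7))).
Before the if: (2*m < 3 → ((3*n ≠ -3 → 2*n ≥ 10) ∧ ((¬(3*n ≠ -3)) → 2*n ≥ 10))) ∧ ((¬(2*m < 3)) → ((3*t > 0 → ((3*t > 0 → ((3*t > 0 → ((¬(3*t > 0)) ∧ ((¬(3*t < 2*m + 11)) → m ≤ -7) ∧ (3*t < 2*m + 11 → m ≤ -7))) ∧ ((¬(3*t > 0)) → (((¬(3*t < 2*m + 11)) → m ≤ -7) ∧ (3*t < 2*m + 11 → m ≤ -7))))) ∧ ((¬(3*t > 0)) → (((¬(3*t < 2*m + 11)) → m ≤ -7) ∧ (3*t < 2*m + 11 → m ≤ -7))))) ∧ ((¬(3*t > 0)) → (((¬(3*t < 2*m + 11)) → m ≤ -7) ∧ (3*t < 2*m + 11 → m ≤ -7)))))
Before skip: (2*m < 3 → ((3*n ≠ -3 → 2*n ≥ 10) ∧ ((¬(3*n ≠ -3)) → 2*n ≥ 10))) ∧ ((¬(2*m < 3)) → ((3*t > 0 → ((3*t > 0 → ((3*t > 0 → ((¬(3*t > 0)) ∧ ((¬(3*t < 2*m + 11)) → m ≤ -7) ∧ (3*t < 2*m + 11 → m ≤ -7))) ∧ ((¬(3*t > 0)) → (((¬(3*t < 2*m + 11)) → m ≤ -7) ∧ (3*t < 2*m + 11 → m ≤ -7))))) ∧ ((¬(3*t > 0)) → (((¬(3*t < 2*m + 11)) → m ≤ -7) ∧ (3*t < 2*m + 11 → m ≤ -7))))) ∧ ((¬(3*t > 0)) → (((¬(3*t < 2*m + 11)) → m ≤ -7) ∧ (3*t < 2*m + 11 → m ≤ -7)))))
Before n := lim + 9: (2*m < 3 → ((3*lim ≠ -30 → 2*lim ≥ -8) ∧ ((¬(3*lim ≠ -30)) → 2*lim ≥ -8))) ∧ ((¬(2*m < 3)) → ((3*t > 0 → ((3*t > 0 → ((3*t > 0 → ((¬(3*t > 0)) ∧ ((¬(3*t < 2*m + 11)) → m ≤ -7) ∧ (3*t < 2*m + 11 → m ≤ -7))) ∧ ((¬(3*t > 0)) → (((¬(3*t < 2*m + 11)) → m ≤ -7) ∧ (3*t < 2*m + 11 → m ≤ -7))))) ∧ ((¬(3*t > 0)) → (((¬(3*t < 2*m + 11)) → m ≤ -7) ∧ (3*t < 2*m + 11 → m ≤ -7))))) ∧ ((¬(3*t > 0)) → (((¬(3*t < 2*m + 11)) → m ≤ -7) ∧ (3*t < 2*m + 11 → m ≤ -7)))))
Answer: WP = (2*m < 3 → ((3*lim ≠ -30 → 2*lim ≥ -8) ∧ ((¬(3*lim ≠ -30)) → 2*lim ≥ -8))) ∧ ((¬(2*m < 3)) → ((3*t > 0 → ((3*t > 0 → ((3*t > 0 → ((¬(3*t > 0)) ∧ ((¬(3*t < 2*m + 11)) → m ≤ -7) ∧ (3*t < 2*m + 11 → m ≤ -7))) ∧ ((¬(3*t > 0)) → (((¬(3*t < 2*m + 11)) → m ≤ -7) ∧ (3*t < 2*m + 11 → m ≤ -7))))) ∧ ((¬(3*t > 0)) → (((¬(3*t < 2*m + 11)) → m ≤ -7) ∧ (3*t < 2*m + 11 → m ≤ -7))))) ∧ ((¬(3*t > 0)) → (((¬(3*t < 2*m + 11)) → m ≤ -7) ∧ (3*t < 2*m + 11 → m ≤ -7)))))


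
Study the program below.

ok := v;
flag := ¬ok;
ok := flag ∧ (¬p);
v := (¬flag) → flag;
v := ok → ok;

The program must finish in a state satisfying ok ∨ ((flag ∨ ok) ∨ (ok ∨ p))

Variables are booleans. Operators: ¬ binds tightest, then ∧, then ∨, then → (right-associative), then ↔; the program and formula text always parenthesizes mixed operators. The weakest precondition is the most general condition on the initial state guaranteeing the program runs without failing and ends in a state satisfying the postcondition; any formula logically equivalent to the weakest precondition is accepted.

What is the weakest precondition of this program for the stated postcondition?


Working backward. After the program, the postcondition ok ∨ ((flag ∨ ok) ∨ (ok ∨ p)) must hold; in canonical form it is ok ∨ flag ∨ p.
Before v := ok → ok: ok ∨ flag ∨ p
Before v := (¬flag) → flag: ok ∨ flag ∨ p
Before ok := flag ∧ (¬p): (flag ∧ (¬p)) ∨ flag ∨ p
Before flag := ¬ok: ((¬ok) ∧ (¬p)) ∨ (¬ok) ∨ p
Before ok := v: ((¬v) ∧ (¬p)) ∨ (¬v) ∨ p
Answer: WP = ((¬v) ∧ (¬p)) ∨ (¬v) ∨ p


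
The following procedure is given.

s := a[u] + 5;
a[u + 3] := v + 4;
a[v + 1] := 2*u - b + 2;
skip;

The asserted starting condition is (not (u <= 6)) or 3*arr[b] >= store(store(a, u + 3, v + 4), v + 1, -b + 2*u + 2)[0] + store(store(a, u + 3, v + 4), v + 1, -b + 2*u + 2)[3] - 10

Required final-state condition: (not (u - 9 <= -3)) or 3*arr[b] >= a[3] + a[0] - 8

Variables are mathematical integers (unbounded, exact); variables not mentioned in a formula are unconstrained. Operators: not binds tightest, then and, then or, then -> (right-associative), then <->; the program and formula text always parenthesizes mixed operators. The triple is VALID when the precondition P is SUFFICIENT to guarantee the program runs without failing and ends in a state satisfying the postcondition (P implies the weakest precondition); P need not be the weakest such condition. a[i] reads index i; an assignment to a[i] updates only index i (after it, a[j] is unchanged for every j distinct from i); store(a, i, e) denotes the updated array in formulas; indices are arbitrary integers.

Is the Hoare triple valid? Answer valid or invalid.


Working backward. After the program, the postcondition (not (u - 9 <= -3)) or 3*arr[b] >= a[3] + a[0] - 8 must hold; in canonical form it is (not (u <= 6)) or 3*arr[b] >= a[0] + a[3] - 8.
Before skip: (not (u <= 6)) or 3*arr[b] >= a[0] + a[3] - 8
Before a[v + 1] := 2*u - b + 2: (not (u <= 6)) or 3*arr[b] >= store(a, v + 1, -b + 2*u + 2)[0] + store(a, v + 1, -b + 2*u + 2)[3] - 8
Before a[u + 3] := v + 4: (not (u <= 6)) or 3*arr[b] >= store(store(a, u + 3, v + 4), v + 1, -b + 2*u + 2)[0] + store(store(a, u + 3, v + 4), v + 1, -b + 2*u + 2)[3] - 8
Before s := a[u] + 5: (not (u <= 6)) or 3*arr[b] >= store(store(a, u + 3, v + 4), v + 1, -b + 2*u + 2)[0] + store(store(a, u + 3, v + 4), v + 1, -b + 2*u + 2)[3] - 8
The weakest precondition is (not (u <= 6)) or 3*arr[b] >= store(store(a, u + 3, v + 4), v + 1, -b + 2*u + 2)[0] + store(store(a, u + 3, v + 4), v + 1, -b + 2*u + 2)[3] - 8.
Check whether (not (u <= 6)) or 3*arr[b] >= store(store(a, u + 3, v + 4), v + 1, -b + 2*u + 2)[0] + store(store(a, u + 3, v + 4), v + 1, -b + 2*u + 2)[3] - 10 implies it.
Countermodel: at the initial state a = {[0] = 5, [1] = 5, [3] = 2, elsewhere 5}, arr = {[0] = -1, [1] = -1, [3] = -1, elsewhere -1}, b = 0, u = -3, v = 0, the precondition holds but the weakest precondition fails.
Answer: invalid


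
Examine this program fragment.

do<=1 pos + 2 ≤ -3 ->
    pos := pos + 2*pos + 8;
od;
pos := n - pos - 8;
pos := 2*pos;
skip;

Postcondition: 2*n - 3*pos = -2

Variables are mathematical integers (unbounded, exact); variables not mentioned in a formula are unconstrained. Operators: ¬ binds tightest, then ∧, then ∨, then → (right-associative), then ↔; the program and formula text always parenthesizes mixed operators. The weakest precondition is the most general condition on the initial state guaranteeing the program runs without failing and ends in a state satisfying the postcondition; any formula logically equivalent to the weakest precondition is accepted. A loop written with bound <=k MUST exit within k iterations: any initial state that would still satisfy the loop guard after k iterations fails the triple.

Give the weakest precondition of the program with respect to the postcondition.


Working backward. After the program, the postcondition 2*n - 3*pos = -2 must hold; in canonical form it is 2*n = 3*pos - 2.
Before skip: 2*n = 3*pos - 2
Before pos := 2*pos: 2*n = 6*pos - 2
Before pos := n - pos - 8: 6*pos = 4*n - 50
Before the loop (bound <=1), unroll the exhaustion recursion (WP_0 = exit-now case; WP_j = one more guarded iteration, up to j = 1):
  WP_0: (¬(pos ≤ -5)) ∧ 6*pos = 4*n - 50
  WP_1: (pos ≤ -5 → ((¬(3*pos ≤ -13)) ∧ 18*pos = 4*n - 98)) ∧ ((¬(pos ≤ -5)) → 6*pos = 4*n - 50)
So before the loop: (pos ≤ -5 → ((¬(3*pos ≤ -13)) ∧ 18*pos = 4*n - 98)) ∧ ((¬(pos ≤ -5)) → 6*pos = 4*n - 50)
Answer: WP = (pos ≤ -5 → ((¬(3*pos ≤ -13)) ∧ 18*pos = 4*n - 98)) ∧ ((¬(pos ≤ -5)) → 6*pos = 4*n - 50)


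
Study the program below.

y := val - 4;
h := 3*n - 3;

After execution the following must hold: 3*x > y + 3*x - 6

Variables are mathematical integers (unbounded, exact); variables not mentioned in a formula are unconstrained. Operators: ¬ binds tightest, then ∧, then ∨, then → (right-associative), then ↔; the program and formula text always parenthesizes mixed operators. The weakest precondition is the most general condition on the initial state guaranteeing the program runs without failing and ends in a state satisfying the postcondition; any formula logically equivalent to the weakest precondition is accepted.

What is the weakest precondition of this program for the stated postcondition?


Working backward. After the program, the postcondition 3*x > y + 3*x - 6 must hold; in canonical form it is y < 6.
Before h := 3*n - 3: y < 6
Before y := val - 4: val < 10
Answer: WP = val < 10


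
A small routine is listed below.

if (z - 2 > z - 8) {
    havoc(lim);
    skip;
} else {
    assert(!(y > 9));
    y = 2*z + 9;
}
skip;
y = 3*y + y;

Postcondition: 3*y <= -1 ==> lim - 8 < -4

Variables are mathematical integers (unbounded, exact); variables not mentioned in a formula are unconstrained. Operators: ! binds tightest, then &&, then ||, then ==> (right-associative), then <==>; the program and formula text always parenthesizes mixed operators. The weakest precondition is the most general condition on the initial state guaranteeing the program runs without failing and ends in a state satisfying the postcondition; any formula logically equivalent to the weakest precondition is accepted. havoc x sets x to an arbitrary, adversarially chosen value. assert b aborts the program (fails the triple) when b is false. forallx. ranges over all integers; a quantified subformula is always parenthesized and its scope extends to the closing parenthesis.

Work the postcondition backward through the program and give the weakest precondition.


Working backward. After the program, the postcondition 3*y <= -1 ==> lim - 8 < -4 must hold; in canonical form it is 3*y <= -1 ==> lim < 4.
Before y := 3*y + y: 12*y <= -1 ==> lim < 4
Before skip: 12*y <= -1 ==> lim < 4
Then branch requires forall lim_1. (12*y <= -1 ==> lim_1 < 4); else branch requires (!(y > 9)) && (24*z <= -109 ==> lim < 4).
Before the if: forall lim_1. (12*y <= -1 ==> lim_1 < 4)
Answer: WP = forall lim_1. (12*y <= -1 ==> lim_1 < 4)


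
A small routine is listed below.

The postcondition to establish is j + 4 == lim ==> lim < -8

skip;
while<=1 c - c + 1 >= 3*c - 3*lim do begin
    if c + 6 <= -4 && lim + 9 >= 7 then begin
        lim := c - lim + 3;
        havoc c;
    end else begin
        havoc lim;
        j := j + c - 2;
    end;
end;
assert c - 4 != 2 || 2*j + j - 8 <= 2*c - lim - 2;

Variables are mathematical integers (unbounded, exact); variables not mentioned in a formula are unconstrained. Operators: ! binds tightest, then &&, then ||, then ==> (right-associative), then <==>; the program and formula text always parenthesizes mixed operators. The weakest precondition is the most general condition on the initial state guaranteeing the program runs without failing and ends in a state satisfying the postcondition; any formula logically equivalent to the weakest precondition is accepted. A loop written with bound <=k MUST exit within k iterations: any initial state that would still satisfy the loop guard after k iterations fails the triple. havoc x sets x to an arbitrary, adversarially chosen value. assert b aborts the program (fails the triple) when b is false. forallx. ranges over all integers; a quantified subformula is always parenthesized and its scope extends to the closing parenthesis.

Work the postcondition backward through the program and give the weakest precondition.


Working backward. After the program, the postcondition j + 4 == lim ==> lim < -8 must hold; in canonical form it is j == lim - 4 ==> lim < -8.
Before assert c - 4 != 2 || 2*j + j - 8 <= 2*c - lim - 2: (c != 6 || 3*j + lim <= 2*c + 6) && (j == lim - 4 ==> lim < -8)
Before the loop (bound <=1), unroll the exhaustion recursion (WP_0 = exit-now case; WP_j = one more guarded iteration, up to j = 1):
  WP_0: (!(3*lim >= 3*c - 1)) && (c != 6 || 3*j + lim <= 2*c + 6) && (j == lim - 4 ==> lim < -8)
  WP_1: (3*lim >= 3*c - 1 ==> (((c <= -10 && lim >= -2) ==> (forall c_1. ((!(3*c >= 3*c_1 + 3*lim - 10)) && (c_1 != 6 || c + 3*j <= 2*c_1 + lim + 3) && (j + lim == c - 1 ==> c < lim - 11)))) && ((!(c <= -10 && lim >= -2)) ==> (forall lim_1. ((!(3*lim_1 >= 3*c - 1)) && (c != 6 || c + 3*j + lim_1 <= 12) && (c + j == lim_1 - 2 ==> lim_1 < -8)))))) && ((!(3*lim >= 3*c - 1)) ==> ((c != 6 || 3*j + lim <= 2*c + 6) && (j == lim - 4 ==> lim < -8)))
So before the loop: (3*lim >= 3*c - 1 ==> (((c <= -10 && lim >= -2) ==> (forall c_1. ((!(3*c >= 3*c_1 + 3*lim - 10)) && (c_1 != 6 || c + 3*j <= 2*c_1 + lim + 3) && (j + lim == c - 1 ==> c < lim - 11)))) && ((!(c <= -10 && lim >= -2)) ==> (forall lim_1. ((!(3*lim_1 >= 3*c - 1)) && (c != 6 || c + 3*j + lim_1 <= 12) && (c + j == lim_1 - 2 ==> lim_1 < -8)))))) && ((!(3*lim >= 3*c - 1)) ==> ((c != 6 || 3*j + lim <= 2*c + 6) && (j == lim - 4 ==> lim < -8)))
Before skip: (3*lim >= 3*c - 1 ==> (((c <= -10 && lim >= -2) ==> (forall c_1. ((!(3*c >= 3*c_1 + 3*lim - 10)) && (c_1 != 6 || c + 3*j <= 2*c_1 + lim + 3) && (j + lim == c - 1 ==> c < lim - 11)))) && ((!(c <= -10 && lim >= -2)) ==> (forall lim_1. ((!(3*lim_1 >= 3*c - 1)) && (c != 6 || c + 3*j + lim_1 <= 12) && (c + j == lim_1 - 2 ==> lim_1 < -8)))))) && ((!(3*lim >= 3*c - 1)) ==> ((c != 6 || 3*j + lim <= 2*c + 6) && (j == lim - 4 ==> lim < -8)))
Answer: WP = (3*lim >= 3*c - 1 ==> (((c <= -10 && lim >= -2) ==> (forall c_1. ((!(3*c >= 3*c_1 + 3*lim - 10)) && (c_1 != 6 || c + 3*j <= 2*c_1 + lim + 3) && (j + lim == c - 1 ==> c < lim - 11)))) && ((!(c <= -10 && lim >= -2)) ==> (forall lim_1. ((!(3*lim_1 >= 3*c - 1)) && (c != 6 || c + 3*j + lim_1 <= 12) && (c + j == lim_1 - 2 ==> lim_1 < -8)))))) && ((!(3*lim >= 3*c - 1)) ==> ((c != 6 || 3*j + lim <= 2*c + 6) && (j == lim - 4 ==> lim < -8)))


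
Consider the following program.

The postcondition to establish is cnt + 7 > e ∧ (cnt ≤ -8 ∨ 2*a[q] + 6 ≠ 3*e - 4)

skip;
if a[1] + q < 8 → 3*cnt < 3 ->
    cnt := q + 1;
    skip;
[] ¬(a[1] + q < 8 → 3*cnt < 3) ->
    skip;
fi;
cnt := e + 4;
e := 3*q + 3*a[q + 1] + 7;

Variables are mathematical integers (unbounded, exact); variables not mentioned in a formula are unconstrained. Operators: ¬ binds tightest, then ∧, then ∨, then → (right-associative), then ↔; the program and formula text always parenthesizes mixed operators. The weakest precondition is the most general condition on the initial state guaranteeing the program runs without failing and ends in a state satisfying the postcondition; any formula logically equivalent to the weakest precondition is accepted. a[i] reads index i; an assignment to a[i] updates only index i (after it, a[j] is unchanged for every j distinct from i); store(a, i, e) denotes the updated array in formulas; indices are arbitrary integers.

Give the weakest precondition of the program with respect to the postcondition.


Working backward. After the program, the postcondition cnt + 7 > e ∧ (cnt ≤ -8 ∨ 2*a[q] + 6 ≠ 3*e - 4) must hold; in canonical form it is cnt > e - 7 ∧ (cnt ≤ -8 ∨ 2*a[q] ≠ 3*e - 10).
Before e := 3*q + 3*a[q + 1] + 7: cnt > 3*a[q + 1] + 3*q ∧ (cnt ≤ -8 ∨ 2*a[q] ≠ 9*a[q + 1] + 9*q + 11)
Before cnt := e + 4: e > 3*a[q + 1] + 3*q - 4 ∧ (e ≤ -12 ∨ 2*a[q] ≠ 9*a[q + 1] + 9*q + 11)
Then branch requires e > 3*a[q + 1] + 3*q - 4 ∧ (e ≤ -12 ∨ 2*a[q] ≠ 9*a[q + 1] + 9*q + 11); else branch requires e > 3*a[q + 1] + 3*q - 4 ∧ (e ≤ -12 ∨ 2*a[q] ≠ 9*a[q + 1] + 9*q + 11).
Before the if: ((a[1] + q < 8 → 3*cnt < 3) → (e > 3*a[q + 1] + 3*q - 4 ∧ (e ≤ -12 ∨ 2*a[q] ≠ 9*a[q + 1] + 9*q + 11))) ∧ ((¬(a[1] + q < 8 → 3*cnt < 3)) → (e > 3*a[q + 1] + 3*q - 4 ∧ (e ≤ -12 ∨ 2*a[q] ≠ 9*a[q + 1] + 9*q + 11)))
Before skip: ((a[1] + q < 8 → 3*cnt < 3) → (e > 3*a[q + 1] + 3*q - 4 ∧ (e ≤ -12 ∨ 2*a[q] ≠ 9*a[q + 1] + 9*q + 11))) ∧ ((¬(a[1] + q < 8 → 3*cnt < 3)) → (e > 3*a[q + 1] + 3*q - 4 ∧ (e ≤ -12 ∨ 2*a[q] ≠ 9*a[q + 1] + 9*q + 11)))
Answer: WP = ((a[1] + q < 8 → 3*cnt < 3) → (e > 3*a[q + 1] + 3*q - 4 ∧ (e ≤ -12 ∨ 2*a[q] ≠ 9*a[q + 1] + 9*q + 11))) ∧ ((¬(a[1] + q < 8 → 3*cnt < 3)) → (e > 3*a[q + 1] + 3*q - 4 ∧ (e ≤ -12 ∨ 2*a[q] ≠ 9*a[q + 1] + 9*q + 11)))


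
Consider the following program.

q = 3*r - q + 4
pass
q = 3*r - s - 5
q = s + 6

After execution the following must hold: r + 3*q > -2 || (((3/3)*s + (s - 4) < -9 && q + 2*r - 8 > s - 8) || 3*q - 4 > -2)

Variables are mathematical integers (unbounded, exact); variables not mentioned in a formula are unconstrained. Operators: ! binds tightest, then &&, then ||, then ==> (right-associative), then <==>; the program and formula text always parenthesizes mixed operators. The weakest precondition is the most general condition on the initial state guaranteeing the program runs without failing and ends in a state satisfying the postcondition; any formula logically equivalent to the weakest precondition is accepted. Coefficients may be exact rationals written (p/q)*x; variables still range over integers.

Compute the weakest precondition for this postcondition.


Working backward. After the program, the postcondition r + 3*q > -2 || (((3/3)*s + (s - 4) < -9 && q + 2*r - 8 > s - 8) || 3*q - 4 > -2) must hold; in canonical form it is 3*q + r > -2 || (2*s < -5 && q + 2*r > s) || 3*q > 2.
Before q := s + 6: r + 3*s > -20 || (2*s < -5 && 2*r > -6) || 3*s > -16
Before q := 3*r - s - 5: r + 3*s > -20 || (2*s < -5 && 2*r > -6) || 3*s > -16
Before skip: r + 3*s > -20 || (2*s < -5 && 2*r > -6) || 3*s > -16
Before q := 3*r - q + 4: r + 3*s > -20 || (2*s < -5 && 2*r > -6) || 3*s > -16
Answer: WP = r + 3*s > -20 || (2*s < -5 && 2*r > -6) || 3*s > -16


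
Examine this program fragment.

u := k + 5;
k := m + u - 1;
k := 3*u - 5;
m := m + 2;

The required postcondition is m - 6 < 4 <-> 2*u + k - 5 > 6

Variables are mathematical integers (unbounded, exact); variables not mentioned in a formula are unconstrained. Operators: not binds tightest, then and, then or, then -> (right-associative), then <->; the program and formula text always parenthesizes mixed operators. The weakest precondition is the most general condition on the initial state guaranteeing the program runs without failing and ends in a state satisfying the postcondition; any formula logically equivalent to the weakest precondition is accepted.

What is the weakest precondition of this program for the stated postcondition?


Working backward. After the program, the postcondition m - 6 < 4 <-> 2*u + k - 5 > 6 must hold; in canonical form it is m < 10 <-> k + 2*u > 11.
Before m := m + 2: m < 8 <-> k + 2*u > 11
Before k := 3*u - 5: m < 8 <-> 5*u > 16
Before k := m + u - 1: m < 8 <-> 5*u > 16
Before u := k + 5: m < 8 <-> 5*k > -9
Answer: WP = m < 8 <-> 5*k > -9


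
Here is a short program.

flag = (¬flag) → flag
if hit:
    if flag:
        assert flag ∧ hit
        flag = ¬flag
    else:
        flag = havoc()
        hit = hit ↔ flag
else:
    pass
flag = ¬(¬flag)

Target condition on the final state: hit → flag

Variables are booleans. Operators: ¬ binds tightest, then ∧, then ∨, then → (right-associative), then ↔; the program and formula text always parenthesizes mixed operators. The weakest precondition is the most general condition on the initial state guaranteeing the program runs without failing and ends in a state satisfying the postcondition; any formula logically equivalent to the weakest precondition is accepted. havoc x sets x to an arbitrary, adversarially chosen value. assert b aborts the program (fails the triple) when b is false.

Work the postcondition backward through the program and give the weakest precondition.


Working backward. After the program, hit → flag must hold.
Before flag := ¬(¬flag): hit → flag
Then branch requires (flag → (flag ∧ hit ∧ (hit → (¬flag)))) ∧ ((¬flag) → hit); else branch requires hit → flag.
Before the if: (hit → ((flag → (flag ∧ hit ∧ (hit → (¬flag)))) ∧ ((¬flag) → hit))) ∧ ((¬hit) → (hit → flag))
Before flag := (¬flag) → flag: (hit → ((((¬flag) → flag) → (((¬flag) → flag) ∧ hit ∧ (hit → (¬((¬flag) → flag))))) ∧ ((¬((¬flag) → flag)) → hit))) ∧ ((¬hit) → (hit → ((¬flag) → flag)))
Answer: WP = (hit → ((((¬flag) → flag) → (((¬flag) → flag) ∧ hit ∧ (hit → (¬((¬flag) → flag))))) ∧ ((¬((¬flag) → flag)) → hit))) ∧ ((¬hit) → (hit → ((¬flag) → flag)))


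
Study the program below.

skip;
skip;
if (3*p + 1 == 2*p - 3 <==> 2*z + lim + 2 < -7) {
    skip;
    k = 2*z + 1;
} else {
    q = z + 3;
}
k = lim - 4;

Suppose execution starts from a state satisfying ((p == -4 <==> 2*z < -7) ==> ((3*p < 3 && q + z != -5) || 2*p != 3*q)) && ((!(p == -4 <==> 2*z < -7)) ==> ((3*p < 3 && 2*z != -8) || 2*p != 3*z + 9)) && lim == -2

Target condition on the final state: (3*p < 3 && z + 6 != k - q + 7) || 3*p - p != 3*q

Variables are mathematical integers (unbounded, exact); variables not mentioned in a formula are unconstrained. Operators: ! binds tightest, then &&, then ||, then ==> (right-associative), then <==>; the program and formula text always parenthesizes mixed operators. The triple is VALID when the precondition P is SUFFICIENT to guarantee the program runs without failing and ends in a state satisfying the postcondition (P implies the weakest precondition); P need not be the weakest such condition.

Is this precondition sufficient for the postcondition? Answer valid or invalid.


Working backward. After the program, the postcondition (3*p < 3 && z + 6 != k - q + 7) || 3*p - p != 3*q must hold; in canonical form it is (3*p < 3 && q + z != k + 1) || 2*p != 3*q.
Before k := lim - 4: (3*p < 3 && q + z != lim - 3) || 2*p != 3*q
Then branch requires (3*p < 3 && q + z != lim - 3) || 2*p != 3*q; else branch requires (3*p < 3 && 2*z != lim - 6) || 2*p != 3*z + 9.
Before the if: ((p == -4 <==> lim + 2*z < -9) ==> ((3*p < 3 && q + z != lim - 3) || 2*p != 3*q)) && ((!(p == -4 <==> lim + 2*z < -9)) ==> ((3*p < 3 && 2*z != lim - 6) || 2*p != 3*z + 9))
Before skip: ((p == -4 <==> lim + 2*z < -9) ==> ((3*p < 3 && q + z != lim - 3) || 2*p != 3*q)) && ((!(p == -4 <==> lim + 2*z < -9)) ==> ((3*p < 3 && 2*z != lim - 6) || 2*p != 3*z + 9))
Before skip: ((p == -4 <==> lim + 2*z < -9) ==> ((3*p < 3 && q + z != lim - 3) || 2*p != 3*q)) && ((!(p == -4 <==> lim + 2*z < -9)) ==> ((3*p < 3 && 2*z != lim - 6) || 2*p != 3*z + 9))
The weakest precondition is ((p == -4 <==> lim + 2*z < -9) ==> ((3*p < 3 && q + z != lim - 3) || 2*p != 3*q)) && ((!(p == -4 <==> lim + 2*z < -9)) ==> ((3*p < 3 && 2*z != lim - 6) || 2*p != 3*z + 9)).
Check whether ((p == -4 <==> 2*z < -7) ==> ((3*p < 3 && q + z != -5) || 2*p != 3*q)) && ((!(p == -4 <==> 2*z < -7)) ==> ((3*p < 3 && 2*z != -8) || 2*p != 3*z + 9)) && lim == -2 implies it.
Every state satisfying the precondition satisfies the weakest precondition: the implication holds.
Answer: valid


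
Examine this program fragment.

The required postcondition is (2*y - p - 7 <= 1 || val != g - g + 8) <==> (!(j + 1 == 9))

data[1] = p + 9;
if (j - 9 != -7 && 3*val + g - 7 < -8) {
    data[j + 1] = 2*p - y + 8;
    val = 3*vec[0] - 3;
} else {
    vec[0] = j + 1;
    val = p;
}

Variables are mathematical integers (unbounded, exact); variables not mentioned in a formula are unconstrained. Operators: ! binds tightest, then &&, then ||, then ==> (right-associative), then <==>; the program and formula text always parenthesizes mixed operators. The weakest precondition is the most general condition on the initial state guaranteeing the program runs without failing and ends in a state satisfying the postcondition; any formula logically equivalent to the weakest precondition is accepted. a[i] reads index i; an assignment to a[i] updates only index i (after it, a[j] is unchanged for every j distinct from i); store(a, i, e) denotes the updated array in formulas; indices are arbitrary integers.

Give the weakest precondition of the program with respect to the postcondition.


Working backward. After the program, the postcondition (2*y - p - 7 <= 1 || val != g - g + 8) <==> (!(j + 1 == 9)) must hold; in canonical form it is (2*y <= p + 8 || val != 8) <==> (!(j == 8)).
Then branch requires (2*y <= p + 8 || 3*vec[0] != 11) <==> (!(j == 8)); else branch requires (2*y <= p + 8 || p != 8) <==> (!(j == 8)).
Before the if: ((j != 2 && g + 3*val < -1) ==> ((2*y <= p + 8 || 3*vec[0] != 11) <==> (!(j == 8)))) && ((!(j != 2 && g + 3*val < -1)) ==> ((2*y <= p + 8 || p != 8) <==> (!(j == 8))))
Before data[1] := p + 9: ((j != 2 && g + 3*val < -1) ==> ((2*y <= p + 8 || 3*vec[0] != 11) <==> (!(j == 8)))) && ((!(j != 2 && g + 3*val < -1)) ==> ((2*y <= p + 8 || p != 8) <==> (!(j == 8))))
Answer: WP = ((j != 2 && g + 3*val < -1) ==> ((2*y <= p + 8 || 3*vec[0] != 11) <==> (!(j == 8)))) && ((!(j != 2 && g + 3*val < -1)) ==> ((2*y <= p + 8 || p != 8) <==> (!(j == 8))))


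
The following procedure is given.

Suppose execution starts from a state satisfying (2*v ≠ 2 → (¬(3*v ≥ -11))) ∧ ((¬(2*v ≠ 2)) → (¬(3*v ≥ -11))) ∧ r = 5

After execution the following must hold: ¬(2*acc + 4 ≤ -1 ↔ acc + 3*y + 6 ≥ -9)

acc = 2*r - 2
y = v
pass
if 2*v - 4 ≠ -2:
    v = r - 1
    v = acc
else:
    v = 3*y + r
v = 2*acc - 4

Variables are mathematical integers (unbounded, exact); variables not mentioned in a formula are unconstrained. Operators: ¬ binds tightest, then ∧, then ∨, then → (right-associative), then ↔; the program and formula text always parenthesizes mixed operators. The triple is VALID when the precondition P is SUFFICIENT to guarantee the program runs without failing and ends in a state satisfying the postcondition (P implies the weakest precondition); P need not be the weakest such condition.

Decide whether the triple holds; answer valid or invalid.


Working backward. After the program, the postcondition ¬(2*acc + 4 ≤ -1 ↔ acc + 3*y + 6 ≥ -9) must hold; in canonical form it is ¬(2*acc ≤ -5 ↔ acc + 3*y ≥ -15).
Before v := 2*acc - 4: ¬(2*acc ≤ -5 ↔ acc + 3*y ≥ -15)
Then branch requires ¬(2*acc ≤ -5 ↔ acc + 3*y ≥ -15); else branch requires ¬(2*acc ≤ -5 ↔ acc + 3*y ≥ -15).
Before the if: (2*v ≠ 2 → (¬(2*acc ≤ -5 ↔ acc + 3*y ≥ -15))) ∧ ((¬(2*v ≠ 2)) → (¬(2*acc ≤ -5 ↔ acc + 3*y ≥ -15)))
Before skip: (2*v ≠ 2 → (¬(2*acc ≤ -5 ↔ acc + 3*y ≥ -15))) ∧ ((¬(2*v ≠ 2)) → (¬(2*acc ≤ -5 ↔ acc + 3*y ≥ -15)))
Before y := v: (2*v ≠ 2 → (¬(2*acc ≤ -5 ↔ acc + 3*v ≥ -15))) ∧ ((¬(2*v ≠ 2)) → (¬(2*acc ≤ -5 ↔ acc + 3*v ≥ -15)))
Before acc := 2*r - 2: (2*v ≠ 2 → (¬(4*r ≤ -1 ↔ 2*r + 3*v ≥ -13))) ∧ ((¬(2*v ≠ 2)) → (¬(4*r ≤ -1 ↔ 2*r + 3*v ≥ -13)))
The weakest precondition is (2*v ≠ 2 → (¬(4*r ≤ -1 ↔ 2*r + 3*v ≥ -13))) ∧ ((¬(2*v ≠ 2)) → (¬(4*r ≤ -1 ↔ 2*r + 3*v ≥ -13))).
Check whether (2*v ≠ 2 → (¬(3*v ≥ -11))) ∧ ((¬(2*v ≠ 2)) → (¬(3*v ≥ -11))) ∧ r = 5 implies it.
Countermodel: at the initial state r = 5, v = -8, the precondition holds but the weakest precondition fails.
Answer: invalid


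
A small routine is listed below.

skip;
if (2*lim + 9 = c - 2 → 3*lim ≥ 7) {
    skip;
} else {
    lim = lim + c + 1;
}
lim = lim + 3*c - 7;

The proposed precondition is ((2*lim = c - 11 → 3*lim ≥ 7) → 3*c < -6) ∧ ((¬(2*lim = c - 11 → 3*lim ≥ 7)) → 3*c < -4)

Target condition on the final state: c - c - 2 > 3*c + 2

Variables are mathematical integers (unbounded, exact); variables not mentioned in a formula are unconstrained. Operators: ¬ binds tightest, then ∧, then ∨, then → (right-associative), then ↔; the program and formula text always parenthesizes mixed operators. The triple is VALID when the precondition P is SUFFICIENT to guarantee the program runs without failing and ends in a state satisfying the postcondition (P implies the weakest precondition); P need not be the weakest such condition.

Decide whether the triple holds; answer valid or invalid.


Working backward. After the program, the postcondition c - c - 2 > 3*c + 2 must hold; in canonical form it is 3*c < -4.
Before lim := lim + 3*c - 7: 3*c < -4
Then branch requires 3*c < -4; else branch requires 3*c < -4.
Before the if: ((2*lim = c - 11 → 3*lim ≥ 7) → 3*c < -4) ∧ ((¬(2*lim = c - 11 → 3*lim ≥ 7)) → 3*c < -4)
Before skip: ((2*lim = c - 11 → 3*lim ≥ 7) → 3*c < -4) ∧ ((¬(2*lim = c - 11 → 3*lim ≥ 7)) → 3*c < -4)
The weakest precondition is ((2*lim = c - 11 → 3*lim ≥ 7) → 3*c < -4) ∧ ((¬(2*lim = c - 11 → 3*lim ≥ 7)) → 3*c < -4).
Check whether ((2*lim = c - 11 → 3*lim ≥ 7) → 3*c < -6) ∧ ((¬(2*lim = c - 11 → 3*lim ≥ 7)) → 3*c < -4) implies it.
Every state satisfying the precondition satisfies the weakest precondition: the implication holds.
Answer: valid


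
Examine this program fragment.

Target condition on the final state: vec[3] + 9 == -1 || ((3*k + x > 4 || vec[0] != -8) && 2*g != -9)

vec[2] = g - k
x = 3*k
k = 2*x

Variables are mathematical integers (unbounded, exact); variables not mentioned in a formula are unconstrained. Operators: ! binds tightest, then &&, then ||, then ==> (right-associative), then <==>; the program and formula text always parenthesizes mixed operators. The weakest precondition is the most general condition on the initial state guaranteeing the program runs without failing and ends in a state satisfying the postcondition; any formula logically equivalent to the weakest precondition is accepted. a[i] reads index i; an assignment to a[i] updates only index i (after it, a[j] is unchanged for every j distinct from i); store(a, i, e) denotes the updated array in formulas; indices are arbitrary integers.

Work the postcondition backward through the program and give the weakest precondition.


Working backward. After the program, the postcondition vec[3] + 9 == -1 || ((3*k + x > 4 || vec[0] != -8) && 2*g != -9) must hold; in canonical form it is vec[3] == -10 || ((3*k + x > 4 || vec[0] != -8) && 2*g != -9).
Before k := 2*x: vec[3] == -10 || ((7*x > 4 || vec[0] != -8) && 2*g != -9)
Before x := 3*k: vec[3] == -10 || ((21*k > 4 || vec[0] != -8) && 2*g != -9)
Before vec[2] := g - k: vec[3] == -10 || ((21*k > 4 || vec[0] != -8) && 2*g != -9)
Answer: WP = vec[3] == -10 || ((21*k > 4 || vec[0] != -8) && 2*g != -9)


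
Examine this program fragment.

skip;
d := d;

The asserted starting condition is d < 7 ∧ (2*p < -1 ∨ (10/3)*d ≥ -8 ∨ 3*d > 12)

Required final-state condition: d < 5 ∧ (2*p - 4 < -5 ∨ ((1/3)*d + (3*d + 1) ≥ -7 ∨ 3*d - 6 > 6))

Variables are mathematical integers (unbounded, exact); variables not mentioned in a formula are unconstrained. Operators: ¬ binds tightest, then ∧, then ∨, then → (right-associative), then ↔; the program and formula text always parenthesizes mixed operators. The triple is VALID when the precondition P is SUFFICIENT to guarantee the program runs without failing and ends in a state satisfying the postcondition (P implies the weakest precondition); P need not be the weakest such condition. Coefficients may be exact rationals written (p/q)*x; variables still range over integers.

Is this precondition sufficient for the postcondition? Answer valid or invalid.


Working backward. After the program, the postcondition d < 5 ∧ (2*p - 4 < -5 ∨ ((1/3)*d + (3*d + 1) ≥ -7 ∨ 3*d - 6 > 6)) must hold; in canonical form it is d < 5 ∧ (2*p < -1 ∨ (10/3)*d ≥ -8 ∨ 3*d > 12).
Before d := d: d < 5 ∧ (2*p < -1 ∨ (10/3)*d ≥ -8 ∨ 3*d > 12)
Before skip: d < 5 ∧ (2*p < -1 ∨ (10/3)*d ≥ -8 ∨ 3*d > 12)
The weakest precondition is d < 5 ∧ (2*p < -1 ∨ (10/3)*d ≥ -8 ∨ 3*d > 12).
Check whether d < 7 ∧ (2*p < -1 ∨ (10/3)*d ≥ -8 ∨ 3*d > 12) implies it.
Countermodel: at the initial state d = 5, p = 0, the precondition holds but the weakest precondition fails.
Answer: invalid


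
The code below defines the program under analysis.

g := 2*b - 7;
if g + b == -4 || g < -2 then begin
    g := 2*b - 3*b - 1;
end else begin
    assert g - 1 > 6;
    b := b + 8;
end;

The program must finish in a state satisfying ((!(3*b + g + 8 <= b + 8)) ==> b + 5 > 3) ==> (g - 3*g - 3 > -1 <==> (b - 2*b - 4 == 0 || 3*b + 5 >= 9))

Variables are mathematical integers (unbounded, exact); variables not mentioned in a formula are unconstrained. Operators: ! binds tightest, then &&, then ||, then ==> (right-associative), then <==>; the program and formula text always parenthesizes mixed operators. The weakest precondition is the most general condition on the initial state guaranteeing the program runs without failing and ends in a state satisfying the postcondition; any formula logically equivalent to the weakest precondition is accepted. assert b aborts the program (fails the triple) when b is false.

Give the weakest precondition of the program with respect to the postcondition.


Working backward. After the program, the postcondition ((!(3*b + g + 8 <= b + 8)) ==> b + 5 > 3) ==> (g - 3*g - 3 > -1 <==> (b - 2*b - 4 == 0 || 3*b + 5 >= 9)) must hold; in canonical form it is ((!(2*b + g <= 0)) ==> b > -2) ==> (2*g < -2 <==> (b == -4 || 3*b >= 4)).
Then branch requires ((!(b <= 1)) ==> b > -2) ==> (2*b > 0 <==> (b == -4 || 3*b >= 4)); else branch requires g > 7 && (((!(2*b + g <= -16)) ==> b > -10) ==> (2*g < -2 <==> (b == -12 || 3*b >= -20))).
Before the if: ((b + g == -4 || g < -2) ==> (((!(b <= 1)) ==> b > -2) ==> (2*b > 0 <==> (b == -4 || 3*b >= 4)))) && ((!(b + g == -4 || g < -2)) ==> (g > 7 && (((!(2*b + g <= -16)) ==> b > -10) ==> (2*g < -2 <==> (b == -12 || 3*b >= -20)))))
Before g := 2*b - 7: ((3*b == 3 || 2*b < 5) ==> (((!(b <= 1)) ==> b > -2) ==> (2*b > 0 <==> (b == -4 || 3*b >= 4)))) && ((!(3*b == 3 || 2*b < 5)) ==> (2*b > 14 && (((!(4*b <= -9)) ==> b > -10) ==> (4*b < 12 <==> (b == -12 || 3*b >= -20)))))
Answer: WP = ((3*b == 3 || 2*b < 5) ==> (((!(b <= 1)) ==> b > -2) ==> (2*b > 0 <==> (b == -4 || 3*b >= 4)))) && ((!(3*b == 3 || 2*b < 5)) ==> (2*b > 14 && (((!(4*b <= -9)) ==> b > -10) ==> (4*b < 12 <==> (b == -12 || 3*b >= -20)))))
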